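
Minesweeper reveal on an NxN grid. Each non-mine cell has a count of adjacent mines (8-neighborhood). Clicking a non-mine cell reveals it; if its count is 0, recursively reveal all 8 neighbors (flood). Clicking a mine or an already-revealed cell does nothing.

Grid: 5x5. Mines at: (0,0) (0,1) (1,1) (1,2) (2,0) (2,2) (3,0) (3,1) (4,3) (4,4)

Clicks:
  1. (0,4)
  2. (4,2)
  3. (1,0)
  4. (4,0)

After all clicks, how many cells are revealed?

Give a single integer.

Click 1 (0,4) count=0: revealed 8 new [(0,3) (0,4) (1,3) (1,4) (2,3) (2,4) (3,3) (3,4)] -> total=8
Click 2 (4,2) count=2: revealed 1 new [(4,2)] -> total=9
Click 3 (1,0) count=4: revealed 1 new [(1,0)] -> total=10
Click 4 (4,0) count=2: revealed 1 new [(4,0)] -> total=11

Answer: 11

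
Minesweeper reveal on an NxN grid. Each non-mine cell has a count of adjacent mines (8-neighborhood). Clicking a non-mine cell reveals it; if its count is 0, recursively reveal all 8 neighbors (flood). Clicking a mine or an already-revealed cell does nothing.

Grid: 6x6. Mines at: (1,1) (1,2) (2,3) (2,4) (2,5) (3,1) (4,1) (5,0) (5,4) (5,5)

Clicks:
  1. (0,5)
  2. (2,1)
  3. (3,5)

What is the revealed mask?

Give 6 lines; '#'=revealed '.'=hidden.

Click 1 (0,5) count=0: revealed 6 new [(0,3) (0,4) (0,5) (1,3) (1,4) (1,5)] -> total=6
Click 2 (2,1) count=3: revealed 1 new [(2,1)] -> total=7
Click 3 (3,5) count=2: revealed 1 new [(3,5)] -> total=8

Answer: ...###
...###
.#....
.....#
......
......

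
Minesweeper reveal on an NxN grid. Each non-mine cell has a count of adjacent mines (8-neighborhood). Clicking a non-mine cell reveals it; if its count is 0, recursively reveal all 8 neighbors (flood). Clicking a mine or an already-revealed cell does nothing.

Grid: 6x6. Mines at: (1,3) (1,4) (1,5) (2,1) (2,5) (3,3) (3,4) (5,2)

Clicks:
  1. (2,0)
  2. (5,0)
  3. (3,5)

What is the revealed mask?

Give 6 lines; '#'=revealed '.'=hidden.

Answer: ......
......
#.....
##...#
##....
##....

Derivation:
Click 1 (2,0) count=1: revealed 1 new [(2,0)] -> total=1
Click 2 (5,0) count=0: revealed 6 new [(3,0) (3,1) (4,0) (4,1) (5,0) (5,1)] -> total=7
Click 3 (3,5) count=2: revealed 1 new [(3,5)] -> total=8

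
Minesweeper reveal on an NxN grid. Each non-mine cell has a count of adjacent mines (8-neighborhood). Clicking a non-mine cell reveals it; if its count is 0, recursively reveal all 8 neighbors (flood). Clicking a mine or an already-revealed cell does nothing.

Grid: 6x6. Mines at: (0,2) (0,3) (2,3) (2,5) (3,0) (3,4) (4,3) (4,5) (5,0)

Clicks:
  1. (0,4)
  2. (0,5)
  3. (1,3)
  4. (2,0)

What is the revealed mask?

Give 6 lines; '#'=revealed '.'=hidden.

Click 1 (0,4) count=1: revealed 1 new [(0,4)] -> total=1
Click 2 (0,5) count=0: revealed 3 new [(0,5) (1,4) (1,5)] -> total=4
Click 3 (1,3) count=3: revealed 1 new [(1,3)] -> total=5
Click 4 (2,0) count=1: revealed 1 new [(2,0)] -> total=6

Answer: ....##
...###
#.....
......
......
......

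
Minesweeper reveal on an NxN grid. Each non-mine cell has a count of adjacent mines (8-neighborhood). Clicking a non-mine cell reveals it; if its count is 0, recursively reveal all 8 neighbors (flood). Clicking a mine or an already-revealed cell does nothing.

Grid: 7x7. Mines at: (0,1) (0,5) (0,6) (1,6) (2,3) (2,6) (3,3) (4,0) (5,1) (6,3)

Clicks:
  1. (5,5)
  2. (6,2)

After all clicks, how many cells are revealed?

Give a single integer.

Click 1 (5,5) count=0: revealed 12 new [(3,4) (3,5) (3,6) (4,4) (4,5) (4,6) (5,4) (5,5) (5,6) (6,4) (6,5) (6,6)] -> total=12
Click 2 (6,2) count=2: revealed 1 new [(6,2)] -> total=13

Answer: 13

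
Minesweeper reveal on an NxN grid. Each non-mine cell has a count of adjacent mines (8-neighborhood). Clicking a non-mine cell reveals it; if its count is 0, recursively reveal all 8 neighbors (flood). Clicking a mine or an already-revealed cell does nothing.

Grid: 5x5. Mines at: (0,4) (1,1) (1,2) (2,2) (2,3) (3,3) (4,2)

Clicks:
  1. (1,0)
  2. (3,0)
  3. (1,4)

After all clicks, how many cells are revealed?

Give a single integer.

Answer: 8

Derivation:
Click 1 (1,0) count=1: revealed 1 new [(1,0)] -> total=1
Click 2 (3,0) count=0: revealed 6 new [(2,0) (2,1) (3,0) (3,1) (4,0) (4,1)] -> total=7
Click 3 (1,4) count=2: revealed 1 new [(1,4)] -> total=8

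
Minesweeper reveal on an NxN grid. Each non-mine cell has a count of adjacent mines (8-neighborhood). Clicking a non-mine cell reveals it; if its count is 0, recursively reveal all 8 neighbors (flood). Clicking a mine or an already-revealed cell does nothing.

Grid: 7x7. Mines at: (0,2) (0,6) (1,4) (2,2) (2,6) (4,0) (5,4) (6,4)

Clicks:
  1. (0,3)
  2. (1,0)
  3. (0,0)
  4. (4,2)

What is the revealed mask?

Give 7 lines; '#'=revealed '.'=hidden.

Click 1 (0,3) count=2: revealed 1 new [(0,3)] -> total=1
Click 2 (1,0) count=0: revealed 8 new [(0,0) (0,1) (1,0) (1,1) (2,0) (2,1) (3,0) (3,1)] -> total=9
Click 3 (0,0) count=0: revealed 0 new [(none)] -> total=9
Click 4 (4,2) count=0: revealed 13 new [(3,2) (3,3) (4,1) (4,2) (4,3) (5,0) (5,1) (5,2) (5,3) (6,0) (6,1) (6,2) (6,3)] -> total=22

Answer: ##.#...
##.....
##.....
####...
.###...
####...
####...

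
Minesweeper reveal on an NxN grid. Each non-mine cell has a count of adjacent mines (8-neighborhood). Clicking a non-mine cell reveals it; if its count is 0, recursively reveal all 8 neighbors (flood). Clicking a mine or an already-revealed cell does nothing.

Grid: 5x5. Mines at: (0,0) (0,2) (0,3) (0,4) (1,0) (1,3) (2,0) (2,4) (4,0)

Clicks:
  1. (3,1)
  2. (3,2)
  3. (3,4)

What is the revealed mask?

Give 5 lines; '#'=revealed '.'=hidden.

Click 1 (3,1) count=2: revealed 1 new [(3,1)] -> total=1
Click 2 (3,2) count=0: revealed 10 new [(2,1) (2,2) (2,3) (3,2) (3,3) (3,4) (4,1) (4,2) (4,3) (4,4)] -> total=11
Click 3 (3,4) count=1: revealed 0 new [(none)] -> total=11

Answer: .....
.....
.###.
.####
.####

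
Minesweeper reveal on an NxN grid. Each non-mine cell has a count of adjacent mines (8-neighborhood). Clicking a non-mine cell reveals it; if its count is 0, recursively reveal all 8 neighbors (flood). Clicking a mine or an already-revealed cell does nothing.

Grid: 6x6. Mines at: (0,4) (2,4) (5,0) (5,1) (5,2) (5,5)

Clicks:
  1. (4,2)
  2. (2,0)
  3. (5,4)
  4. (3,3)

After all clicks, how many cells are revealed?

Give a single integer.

Answer: 21

Derivation:
Click 1 (4,2) count=2: revealed 1 new [(4,2)] -> total=1
Click 2 (2,0) count=0: revealed 19 new [(0,0) (0,1) (0,2) (0,3) (1,0) (1,1) (1,2) (1,3) (2,0) (2,1) (2,2) (2,3) (3,0) (3,1) (3,2) (3,3) (4,0) (4,1) (4,3)] -> total=20
Click 3 (5,4) count=1: revealed 1 new [(5,4)] -> total=21
Click 4 (3,3) count=1: revealed 0 new [(none)] -> total=21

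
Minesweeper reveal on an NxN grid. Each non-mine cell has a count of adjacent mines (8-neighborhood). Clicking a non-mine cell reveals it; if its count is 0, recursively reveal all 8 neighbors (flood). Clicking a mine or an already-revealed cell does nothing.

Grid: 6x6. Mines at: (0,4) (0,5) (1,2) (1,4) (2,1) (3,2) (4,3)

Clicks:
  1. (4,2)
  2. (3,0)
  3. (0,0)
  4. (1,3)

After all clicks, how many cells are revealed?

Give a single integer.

Answer: 7

Derivation:
Click 1 (4,2) count=2: revealed 1 new [(4,2)] -> total=1
Click 2 (3,0) count=1: revealed 1 new [(3,0)] -> total=2
Click 3 (0,0) count=0: revealed 4 new [(0,0) (0,1) (1,0) (1,1)] -> total=6
Click 4 (1,3) count=3: revealed 1 new [(1,3)] -> total=7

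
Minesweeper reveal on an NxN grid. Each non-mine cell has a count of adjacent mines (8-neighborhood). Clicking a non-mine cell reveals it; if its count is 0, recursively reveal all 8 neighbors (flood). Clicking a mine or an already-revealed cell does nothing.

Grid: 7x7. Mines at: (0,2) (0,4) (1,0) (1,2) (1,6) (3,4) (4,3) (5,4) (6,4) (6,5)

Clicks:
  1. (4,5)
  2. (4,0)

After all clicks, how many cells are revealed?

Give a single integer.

Click 1 (4,5) count=2: revealed 1 new [(4,5)] -> total=1
Click 2 (4,0) count=0: revealed 17 new [(2,0) (2,1) (2,2) (3,0) (3,1) (3,2) (4,0) (4,1) (4,2) (5,0) (5,1) (5,2) (5,3) (6,0) (6,1) (6,2) (6,3)] -> total=18

Answer: 18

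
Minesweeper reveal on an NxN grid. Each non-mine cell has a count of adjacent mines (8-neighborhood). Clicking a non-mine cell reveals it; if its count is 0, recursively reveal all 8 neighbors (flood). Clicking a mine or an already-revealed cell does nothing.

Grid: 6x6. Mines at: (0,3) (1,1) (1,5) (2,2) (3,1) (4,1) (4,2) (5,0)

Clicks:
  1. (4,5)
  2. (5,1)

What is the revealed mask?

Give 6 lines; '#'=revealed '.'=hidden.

Answer: ......
......
...###
...###
...###
.#.###

Derivation:
Click 1 (4,5) count=0: revealed 12 new [(2,3) (2,4) (2,5) (3,3) (3,4) (3,5) (4,3) (4,4) (4,5) (5,3) (5,4) (5,5)] -> total=12
Click 2 (5,1) count=3: revealed 1 new [(5,1)] -> total=13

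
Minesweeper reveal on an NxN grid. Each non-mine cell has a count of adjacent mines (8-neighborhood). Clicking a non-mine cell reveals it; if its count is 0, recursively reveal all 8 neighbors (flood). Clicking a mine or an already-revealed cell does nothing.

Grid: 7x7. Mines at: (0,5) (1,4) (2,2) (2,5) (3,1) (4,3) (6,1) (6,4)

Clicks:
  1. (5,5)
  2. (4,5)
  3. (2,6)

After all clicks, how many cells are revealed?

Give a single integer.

Click 1 (5,5) count=1: revealed 1 new [(5,5)] -> total=1
Click 2 (4,5) count=0: revealed 10 new [(3,4) (3,5) (3,6) (4,4) (4,5) (4,6) (5,4) (5,6) (6,5) (6,6)] -> total=11
Click 3 (2,6) count=1: revealed 1 new [(2,6)] -> total=12

Answer: 12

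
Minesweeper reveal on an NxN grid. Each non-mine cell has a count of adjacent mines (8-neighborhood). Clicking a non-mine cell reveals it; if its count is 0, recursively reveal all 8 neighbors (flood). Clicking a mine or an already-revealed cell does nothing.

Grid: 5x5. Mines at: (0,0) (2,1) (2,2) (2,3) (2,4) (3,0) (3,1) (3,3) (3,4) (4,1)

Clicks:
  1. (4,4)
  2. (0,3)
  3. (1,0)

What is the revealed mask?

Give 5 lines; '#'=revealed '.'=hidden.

Click 1 (4,4) count=2: revealed 1 new [(4,4)] -> total=1
Click 2 (0,3) count=0: revealed 8 new [(0,1) (0,2) (0,3) (0,4) (1,1) (1,2) (1,3) (1,4)] -> total=9
Click 3 (1,0) count=2: revealed 1 new [(1,0)] -> total=10

Answer: .####
#####
.....
.....
....#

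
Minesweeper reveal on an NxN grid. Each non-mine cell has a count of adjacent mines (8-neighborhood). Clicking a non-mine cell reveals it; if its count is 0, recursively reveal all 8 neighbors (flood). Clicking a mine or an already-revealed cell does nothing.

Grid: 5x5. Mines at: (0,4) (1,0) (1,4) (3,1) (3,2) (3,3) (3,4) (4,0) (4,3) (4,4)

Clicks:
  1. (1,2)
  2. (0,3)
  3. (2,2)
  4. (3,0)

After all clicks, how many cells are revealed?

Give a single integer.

Answer: 10

Derivation:
Click 1 (1,2) count=0: revealed 9 new [(0,1) (0,2) (0,3) (1,1) (1,2) (1,3) (2,1) (2,2) (2,3)] -> total=9
Click 2 (0,3) count=2: revealed 0 new [(none)] -> total=9
Click 3 (2,2) count=3: revealed 0 new [(none)] -> total=9
Click 4 (3,0) count=2: revealed 1 new [(3,0)] -> total=10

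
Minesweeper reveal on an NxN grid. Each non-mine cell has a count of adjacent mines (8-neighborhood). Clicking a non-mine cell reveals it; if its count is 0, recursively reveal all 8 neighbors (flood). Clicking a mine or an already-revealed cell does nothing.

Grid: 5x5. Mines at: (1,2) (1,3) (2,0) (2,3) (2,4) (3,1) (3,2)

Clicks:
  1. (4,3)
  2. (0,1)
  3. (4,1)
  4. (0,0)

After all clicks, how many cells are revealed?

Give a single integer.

Click 1 (4,3) count=1: revealed 1 new [(4,3)] -> total=1
Click 2 (0,1) count=1: revealed 1 new [(0,1)] -> total=2
Click 3 (4,1) count=2: revealed 1 new [(4,1)] -> total=3
Click 4 (0,0) count=0: revealed 3 new [(0,0) (1,0) (1,1)] -> total=6

Answer: 6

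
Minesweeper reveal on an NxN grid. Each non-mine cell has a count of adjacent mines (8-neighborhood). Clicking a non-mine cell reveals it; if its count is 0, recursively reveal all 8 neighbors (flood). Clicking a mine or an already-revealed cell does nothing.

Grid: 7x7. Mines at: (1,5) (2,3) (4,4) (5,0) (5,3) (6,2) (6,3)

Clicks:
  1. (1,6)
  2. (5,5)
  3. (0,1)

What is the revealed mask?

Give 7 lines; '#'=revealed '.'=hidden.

Click 1 (1,6) count=1: revealed 1 new [(1,6)] -> total=1
Click 2 (5,5) count=1: revealed 1 new [(5,5)] -> total=2
Click 3 (0,1) count=0: revealed 19 new [(0,0) (0,1) (0,2) (0,3) (0,4) (1,0) (1,1) (1,2) (1,3) (1,4) (2,0) (2,1) (2,2) (3,0) (3,1) (3,2) (4,0) (4,1) (4,2)] -> total=21

Answer: #####..
#####.#
###....
###....
###....
.....#.
.......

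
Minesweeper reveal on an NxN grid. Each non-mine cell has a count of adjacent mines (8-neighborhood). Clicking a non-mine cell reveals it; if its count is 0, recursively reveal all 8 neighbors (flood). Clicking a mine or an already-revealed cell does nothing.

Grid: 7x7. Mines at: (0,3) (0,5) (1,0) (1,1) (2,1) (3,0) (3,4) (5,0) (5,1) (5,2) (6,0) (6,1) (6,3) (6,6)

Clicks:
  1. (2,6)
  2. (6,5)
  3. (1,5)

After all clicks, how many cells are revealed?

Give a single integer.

Click 1 (2,6) count=0: revealed 10 new [(1,5) (1,6) (2,5) (2,6) (3,5) (3,6) (4,5) (4,6) (5,5) (5,6)] -> total=10
Click 2 (6,5) count=1: revealed 1 new [(6,5)] -> total=11
Click 3 (1,5) count=1: revealed 0 new [(none)] -> total=11

Answer: 11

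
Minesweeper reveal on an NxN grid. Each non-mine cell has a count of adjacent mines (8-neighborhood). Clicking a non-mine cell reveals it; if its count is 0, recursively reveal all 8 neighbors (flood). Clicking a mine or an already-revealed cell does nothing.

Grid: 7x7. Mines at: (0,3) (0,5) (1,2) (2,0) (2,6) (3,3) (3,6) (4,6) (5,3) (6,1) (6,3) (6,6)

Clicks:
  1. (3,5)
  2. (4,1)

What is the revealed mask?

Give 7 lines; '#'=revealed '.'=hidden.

Click 1 (3,5) count=3: revealed 1 new [(3,5)] -> total=1
Click 2 (4,1) count=0: revealed 9 new [(3,0) (3,1) (3,2) (4,0) (4,1) (4,2) (5,0) (5,1) (5,2)] -> total=10

Answer: .......
.......
.......
###..#.
###....
###....
.......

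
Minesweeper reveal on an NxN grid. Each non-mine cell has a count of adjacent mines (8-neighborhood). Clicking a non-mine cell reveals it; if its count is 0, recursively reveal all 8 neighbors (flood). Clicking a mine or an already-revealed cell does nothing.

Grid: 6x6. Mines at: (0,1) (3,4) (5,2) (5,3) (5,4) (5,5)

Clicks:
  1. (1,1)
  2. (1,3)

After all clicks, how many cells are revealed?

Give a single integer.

Answer: 26

Derivation:
Click 1 (1,1) count=1: revealed 1 new [(1,1)] -> total=1
Click 2 (1,3) count=0: revealed 25 new [(0,2) (0,3) (0,4) (0,5) (1,0) (1,2) (1,3) (1,4) (1,5) (2,0) (2,1) (2,2) (2,3) (2,4) (2,5) (3,0) (3,1) (3,2) (3,3) (4,0) (4,1) (4,2) (4,3) (5,0) (5,1)] -> total=26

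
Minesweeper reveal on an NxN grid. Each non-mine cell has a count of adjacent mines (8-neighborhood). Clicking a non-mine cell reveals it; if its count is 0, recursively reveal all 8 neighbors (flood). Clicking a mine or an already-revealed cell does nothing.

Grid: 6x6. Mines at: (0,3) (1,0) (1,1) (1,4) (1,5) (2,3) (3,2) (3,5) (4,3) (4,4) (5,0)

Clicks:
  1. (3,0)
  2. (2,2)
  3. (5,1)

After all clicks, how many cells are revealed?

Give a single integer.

Click 1 (3,0) count=0: revealed 6 new [(2,0) (2,1) (3,0) (3,1) (4,0) (4,1)] -> total=6
Click 2 (2,2) count=3: revealed 1 new [(2,2)] -> total=7
Click 3 (5,1) count=1: revealed 1 new [(5,1)] -> total=8

Answer: 8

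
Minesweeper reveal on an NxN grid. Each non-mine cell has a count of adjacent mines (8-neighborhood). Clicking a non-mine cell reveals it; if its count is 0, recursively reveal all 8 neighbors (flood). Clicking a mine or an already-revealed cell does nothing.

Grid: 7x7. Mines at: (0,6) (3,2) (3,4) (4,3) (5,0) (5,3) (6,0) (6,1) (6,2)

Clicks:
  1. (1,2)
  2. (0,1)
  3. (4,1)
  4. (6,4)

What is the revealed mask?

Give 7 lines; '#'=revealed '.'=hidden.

Answer: ######.
######.
######.
##.....
##.....
.......
....#..

Derivation:
Click 1 (1,2) count=0: revealed 22 new [(0,0) (0,1) (0,2) (0,3) (0,4) (0,5) (1,0) (1,1) (1,2) (1,3) (1,4) (1,5) (2,0) (2,1) (2,2) (2,3) (2,4) (2,5) (3,0) (3,1) (4,0) (4,1)] -> total=22
Click 2 (0,1) count=0: revealed 0 new [(none)] -> total=22
Click 3 (4,1) count=2: revealed 0 new [(none)] -> total=22
Click 4 (6,4) count=1: revealed 1 new [(6,4)] -> total=23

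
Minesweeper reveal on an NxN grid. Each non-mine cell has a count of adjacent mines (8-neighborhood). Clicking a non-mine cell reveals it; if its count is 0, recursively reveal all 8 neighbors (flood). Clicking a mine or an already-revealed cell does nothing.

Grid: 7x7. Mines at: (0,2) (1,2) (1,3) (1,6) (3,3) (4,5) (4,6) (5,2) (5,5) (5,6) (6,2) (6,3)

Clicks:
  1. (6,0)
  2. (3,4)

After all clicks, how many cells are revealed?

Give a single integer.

Answer: 18

Derivation:
Click 1 (6,0) count=0: revealed 17 new [(0,0) (0,1) (1,0) (1,1) (2,0) (2,1) (2,2) (3,0) (3,1) (3,2) (4,0) (4,1) (4,2) (5,0) (5,1) (6,0) (6,1)] -> total=17
Click 2 (3,4) count=2: revealed 1 new [(3,4)] -> total=18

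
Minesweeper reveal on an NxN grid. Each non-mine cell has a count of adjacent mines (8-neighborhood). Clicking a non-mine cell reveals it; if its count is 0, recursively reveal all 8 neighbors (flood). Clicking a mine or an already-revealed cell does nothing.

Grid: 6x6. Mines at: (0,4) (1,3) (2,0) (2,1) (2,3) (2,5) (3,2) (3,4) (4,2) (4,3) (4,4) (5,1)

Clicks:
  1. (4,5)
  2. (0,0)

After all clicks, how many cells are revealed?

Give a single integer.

Click 1 (4,5) count=2: revealed 1 new [(4,5)] -> total=1
Click 2 (0,0) count=0: revealed 6 new [(0,0) (0,1) (0,2) (1,0) (1,1) (1,2)] -> total=7

Answer: 7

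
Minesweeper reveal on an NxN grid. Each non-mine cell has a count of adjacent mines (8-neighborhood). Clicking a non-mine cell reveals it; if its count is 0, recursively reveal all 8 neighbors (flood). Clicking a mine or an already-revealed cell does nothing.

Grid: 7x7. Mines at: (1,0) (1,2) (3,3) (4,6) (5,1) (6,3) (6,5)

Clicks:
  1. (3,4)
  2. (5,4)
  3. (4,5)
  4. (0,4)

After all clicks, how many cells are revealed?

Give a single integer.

Answer: 17

Derivation:
Click 1 (3,4) count=1: revealed 1 new [(3,4)] -> total=1
Click 2 (5,4) count=2: revealed 1 new [(5,4)] -> total=2
Click 3 (4,5) count=1: revealed 1 new [(4,5)] -> total=3
Click 4 (0,4) count=0: revealed 14 new [(0,3) (0,4) (0,5) (0,6) (1,3) (1,4) (1,5) (1,6) (2,3) (2,4) (2,5) (2,6) (3,5) (3,6)] -> total=17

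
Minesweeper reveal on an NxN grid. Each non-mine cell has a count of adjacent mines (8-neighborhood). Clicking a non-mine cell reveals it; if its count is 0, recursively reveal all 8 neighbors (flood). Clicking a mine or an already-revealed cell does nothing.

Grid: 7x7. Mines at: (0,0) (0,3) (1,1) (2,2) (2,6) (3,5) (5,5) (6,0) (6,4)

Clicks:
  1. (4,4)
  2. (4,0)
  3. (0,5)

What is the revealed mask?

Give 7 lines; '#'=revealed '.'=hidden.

Click 1 (4,4) count=2: revealed 1 new [(4,4)] -> total=1
Click 2 (4,0) count=0: revealed 19 new [(2,0) (2,1) (3,0) (3,1) (3,2) (3,3) (3,4) (4,0) (4,1) (4,2) (4,3) (5,0) (5,1) (5,2) (5,3) (5,4) (6,1) (6,2) (6,3)] -> total=20
Click 3 (0,5) count=0: revealed 6 new [(0,4) (0,5) (0,6) (1,4) (1,5) (1,6)] -> total=26

Answer: ....###
....###
##.....
#####..
#####..
#####..
.###...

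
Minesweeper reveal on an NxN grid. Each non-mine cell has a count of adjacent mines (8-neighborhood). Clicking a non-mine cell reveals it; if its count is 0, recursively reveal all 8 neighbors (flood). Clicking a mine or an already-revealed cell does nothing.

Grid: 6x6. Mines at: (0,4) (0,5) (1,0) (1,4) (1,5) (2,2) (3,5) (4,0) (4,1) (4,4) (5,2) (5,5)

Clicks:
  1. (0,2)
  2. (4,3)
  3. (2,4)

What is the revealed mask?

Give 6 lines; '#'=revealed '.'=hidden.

Answer: .###..
.###..
....#.
......
...#..
......

Derivation:
Click 1 (0,2) count=0: revealed 6 new [(0,1) (0,2) (0,3) (1,1) (1,2) (1,3)] -> total=6
Click 2 (4,3) count=2: revealed 1 new [(4,3)] -> total=7
Click 3 (2,4) count=3: revealed 1 new [(2,4)] -> total=8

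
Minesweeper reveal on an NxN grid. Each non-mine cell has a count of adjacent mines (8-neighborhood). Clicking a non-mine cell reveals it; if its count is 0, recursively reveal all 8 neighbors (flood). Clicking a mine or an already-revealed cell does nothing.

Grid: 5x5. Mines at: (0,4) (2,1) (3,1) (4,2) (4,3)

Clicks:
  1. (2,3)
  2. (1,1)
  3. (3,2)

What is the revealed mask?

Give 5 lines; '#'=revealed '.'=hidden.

Click 1 (2,3) count=0: revealed 9 new [(1,2) (1,3) (1,4) (2,2) (2,3) (2,4) (3,2) (3,3) (3,4)] -> total=9
Click 2 (1,1) count=1: revealed 1 new [(1,1)] -> total=10
Click 3 (3,2) count=4: revealed 0 new [(none)] -> total=10

Answer: .....
.####
..###
..###
.....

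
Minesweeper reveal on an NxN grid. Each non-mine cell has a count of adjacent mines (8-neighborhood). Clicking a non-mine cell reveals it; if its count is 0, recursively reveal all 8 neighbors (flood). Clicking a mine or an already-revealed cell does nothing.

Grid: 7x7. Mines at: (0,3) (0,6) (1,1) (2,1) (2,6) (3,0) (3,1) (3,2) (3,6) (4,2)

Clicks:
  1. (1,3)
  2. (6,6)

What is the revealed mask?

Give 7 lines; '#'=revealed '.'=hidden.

Click 1 (1,3) count=1: revealed 1 new [(1,3)] -> total=1
Click 2 (6,6) count=0: revealed 28 new [(1,4) (1,5) (2,3) (2,4) (2,5) (3,3) (3,4) (3,5) (4,0) (4,1) (4,3) (4,4) (4,5) (4,6) (5,0) (5,1) (5,2) (5,3) (5,4) (5,5) (5,6) (6,0) (6,1) (6,2) (6,3) (6,4) (6,5) (6,6)] -> total=29

Answer: .......
...###.
...###.
...###.
##.####
#######
#######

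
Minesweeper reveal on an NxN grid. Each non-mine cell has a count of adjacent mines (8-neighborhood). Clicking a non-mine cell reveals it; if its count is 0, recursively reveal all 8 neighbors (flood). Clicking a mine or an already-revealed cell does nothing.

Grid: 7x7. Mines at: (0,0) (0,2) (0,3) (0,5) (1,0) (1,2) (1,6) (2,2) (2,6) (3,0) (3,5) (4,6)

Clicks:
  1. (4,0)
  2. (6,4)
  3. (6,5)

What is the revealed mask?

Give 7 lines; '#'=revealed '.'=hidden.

Click 1 (4,0) count=1: revealed 1 new [(4,0)] -> total=1
Click 2 (6,4) count=0: revealed 23 new [(3,1) (3,2) (3,3) (3,4) (4,1) (4,2) (4,3) (4,4) (4,5) (5,0) (5,1) (5,2) (5,3) (5,4) (5,5) (5,6) (6,0) (6,1) (6,2) (6,3) (6,4) (6,5) (6,6)] -> total=24
Click 3 (6,5) count=0: revealed 0 new [(none)] -> total=24

Answer: .......
.......
.......
.####..
######.
#######
#######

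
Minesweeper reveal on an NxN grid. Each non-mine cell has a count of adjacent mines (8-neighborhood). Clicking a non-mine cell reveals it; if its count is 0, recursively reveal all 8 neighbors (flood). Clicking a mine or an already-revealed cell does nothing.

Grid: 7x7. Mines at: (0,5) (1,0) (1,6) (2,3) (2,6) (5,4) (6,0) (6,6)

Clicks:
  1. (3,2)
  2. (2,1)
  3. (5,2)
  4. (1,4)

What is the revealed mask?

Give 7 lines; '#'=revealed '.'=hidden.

Click 1 (3,2) count=1: revealed 1 new [(3,2)] -> total=1
Click 2 (2,1) count=1: revealed 1 new [(2,1)] -> total=2
Click 3 (5,2) count=0: revealed 16 new [(2,0) (2,2) (3,0) (3,1) (3,3) (4,0) (4,1) (4,2) (4,3) (5,0) (5,1) (5,2) (5,3) (6,1) (6,2) (6,3)] -> total=18
Click 4 (1,4) count=2: revealed 1 new [(1,4)] -> total=19

Answer: .......
....#..
###....
####...
####...
####...
.###...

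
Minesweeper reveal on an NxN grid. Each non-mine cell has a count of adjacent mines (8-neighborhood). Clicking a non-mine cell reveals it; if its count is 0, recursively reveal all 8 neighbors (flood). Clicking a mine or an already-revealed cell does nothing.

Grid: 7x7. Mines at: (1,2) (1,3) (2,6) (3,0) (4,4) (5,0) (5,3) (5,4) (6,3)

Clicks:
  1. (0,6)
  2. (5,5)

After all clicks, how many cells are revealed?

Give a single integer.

Click 1 (0,6) count=0: revealed 6 new [(0,4) (0,5) (0,6) (1,4) (1,5) (1,6)] -> total=6
Click 2 (5,5) count=2: revealed 1 new [(5,5)] -> total=7

Answer: 7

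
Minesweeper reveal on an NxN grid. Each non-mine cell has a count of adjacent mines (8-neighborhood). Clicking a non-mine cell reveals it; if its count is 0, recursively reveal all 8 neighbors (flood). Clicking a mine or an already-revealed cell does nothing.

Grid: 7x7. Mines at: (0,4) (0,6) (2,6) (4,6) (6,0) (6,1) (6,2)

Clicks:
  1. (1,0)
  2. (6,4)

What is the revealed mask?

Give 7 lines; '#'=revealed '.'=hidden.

Answer: ####...
######.
######.
######.
######.
#######
...####

Derivation:
Click 1 (1,0) count=0: revealed 39 new [(0,0) (0,1) (0,2) (0,3) (1,0) (1,1) (1,2) (1,3) (1,4) (1,5) (2,0) (2,1) (2,2) (2,3) (2,4) (2,5) (3,0) (3,1) (3,2) (3,3) (3,4) (3,5) (4,0) (4,1) (4,2) (4,3) (4,4) (4,5) (5,0) (5,1) (5,2) (5,3) (5,4) (5,5) (5,6) (6,3) (6,4) (6,5) (6,6)] -> total=39
Click 2 (6,4) count=0: revealed 0 new [(none)] -> total=39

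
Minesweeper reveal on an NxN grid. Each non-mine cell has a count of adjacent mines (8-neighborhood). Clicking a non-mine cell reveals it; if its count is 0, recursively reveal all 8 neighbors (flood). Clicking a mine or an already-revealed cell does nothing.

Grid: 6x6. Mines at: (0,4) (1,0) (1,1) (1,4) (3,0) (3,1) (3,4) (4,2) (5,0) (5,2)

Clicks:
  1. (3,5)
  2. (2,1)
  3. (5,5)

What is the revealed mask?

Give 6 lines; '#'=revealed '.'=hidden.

Click 1 (3,5) count=1: revealed 1 new [(3,5)] -> total=1
Click 2 (2,1) count=4: revealed 1 new [(2,1)] -> total=2
Click 3 (5,5) count=0: revealed 6 new [(4,3) (4,4) (4,5) (5,3) (5,4) (5,5)] -> total=8

Answer: ......
......
.#....
.....#
...###
...###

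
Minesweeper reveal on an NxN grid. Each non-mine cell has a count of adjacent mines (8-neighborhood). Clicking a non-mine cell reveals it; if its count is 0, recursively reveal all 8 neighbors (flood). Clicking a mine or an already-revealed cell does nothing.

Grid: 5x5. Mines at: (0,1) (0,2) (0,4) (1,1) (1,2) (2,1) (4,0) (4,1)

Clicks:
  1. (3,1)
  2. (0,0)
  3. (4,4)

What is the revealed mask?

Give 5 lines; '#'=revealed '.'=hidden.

Answer: #....
...##
..###
.####
..###

Derivation:
Click 1 (3,1) count=3: revealed 1 new [(3,1)] -> total=1
Click 2 (0,0) count=2: revealed 1 new [(0,0)] -> total=2
Click 3 (4,4) count=0: revealed 11 new [(1,3) (1,4) (2,2) (2,3) (2,4) (3,2) (3,3) (3,4) (4,2) (4,3) (4,4)] -> total=13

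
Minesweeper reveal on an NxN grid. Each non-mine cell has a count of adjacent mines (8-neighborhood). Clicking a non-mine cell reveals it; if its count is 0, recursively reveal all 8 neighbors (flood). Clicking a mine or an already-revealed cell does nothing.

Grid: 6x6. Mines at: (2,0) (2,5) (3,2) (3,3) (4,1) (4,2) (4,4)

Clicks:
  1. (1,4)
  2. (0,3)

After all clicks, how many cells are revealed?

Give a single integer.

Click 1 (1,4) count=1: revealed 1 new [(1,4)] -> total=1
Click 2 (0,3) count=0: revealed 15 new [(0,0) (0,1) (0,2) (0,3) (0,4) (0,5) (1,0) (1,1) (1,2) (1,3) (1,5) (2,1) (2,2) (2,3) (2,4)] -> total=16

Answer: 16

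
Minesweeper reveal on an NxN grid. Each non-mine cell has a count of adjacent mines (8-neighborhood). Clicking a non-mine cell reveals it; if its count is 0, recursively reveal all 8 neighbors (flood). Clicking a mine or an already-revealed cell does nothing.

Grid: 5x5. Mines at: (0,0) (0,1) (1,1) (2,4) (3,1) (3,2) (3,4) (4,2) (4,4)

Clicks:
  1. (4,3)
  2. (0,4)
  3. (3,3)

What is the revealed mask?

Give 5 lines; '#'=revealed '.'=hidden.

Click 1 (4,3) count=4: revealed 1 new [(4,3)] -> total=1
Click 2 (0,4) count=0: revealed 6 new [(0,2) (0,3) (0,4) (1,2) (1,3) (1,4)] -> total=7
Click 3 (3,3) count=5: revealed 1 new [(3,3)] -> total=8

Answer: ..###
..###
.....
...#.
...#.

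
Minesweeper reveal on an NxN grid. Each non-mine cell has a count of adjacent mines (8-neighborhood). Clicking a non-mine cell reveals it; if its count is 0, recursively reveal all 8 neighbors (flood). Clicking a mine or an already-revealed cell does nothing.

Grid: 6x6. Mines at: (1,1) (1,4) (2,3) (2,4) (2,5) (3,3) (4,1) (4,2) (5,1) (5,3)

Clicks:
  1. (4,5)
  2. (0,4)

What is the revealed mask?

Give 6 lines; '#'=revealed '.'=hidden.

Click 1 (4,5) count=0: revealed 6 new [(3,4) (3,5) (4,4) (4,5) (5,4) (5,5)] -> total=6
Click 2 (0,4) count=1: revealed 1 new [(0,4)] -> total=7

Answer: ....#.
......
......
....##
....##
....##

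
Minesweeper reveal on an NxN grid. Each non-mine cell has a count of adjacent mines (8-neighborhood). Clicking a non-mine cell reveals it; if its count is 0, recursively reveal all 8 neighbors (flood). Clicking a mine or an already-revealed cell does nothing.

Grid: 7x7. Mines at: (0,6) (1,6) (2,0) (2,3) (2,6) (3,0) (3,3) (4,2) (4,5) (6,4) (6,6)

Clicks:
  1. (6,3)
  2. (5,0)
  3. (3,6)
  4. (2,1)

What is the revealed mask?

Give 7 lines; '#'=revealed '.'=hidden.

Answer: .......
.......
.#.....
......#
##.....
####...
####...

Derivation:
Click 1 (6,3) count=1: revealed 1 new [(6,3)] -> total=1
Click 2 (5,0) count=0: revealed 9 new [(4,0) (4,1) (5,0) (5,1) (5,2) (5,3) (6,0) (6,1) (6,2)] -> total=10
Click 3 (3,6) count=2: revealed 1 new [(3,6)] -> total=11
Click 4 (2,1) count=2: revealed 1 new [(2,1)] -> total=12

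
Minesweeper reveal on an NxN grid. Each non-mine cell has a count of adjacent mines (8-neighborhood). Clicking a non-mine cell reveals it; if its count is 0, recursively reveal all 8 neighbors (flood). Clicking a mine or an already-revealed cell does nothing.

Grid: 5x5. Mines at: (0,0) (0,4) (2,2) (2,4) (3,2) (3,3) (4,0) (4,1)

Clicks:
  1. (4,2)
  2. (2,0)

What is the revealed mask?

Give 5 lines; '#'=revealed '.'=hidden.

Answer: .....
##...
##...
##...
..#..

Derivation:
Click 1 (4,2) count=3: revealed 1 new [(4,2)] -> total=1
Click 2 (2,0) count=0: revealed 6 new [(1,0) (1,1) (2,0) (2,1) (3,0) (3,1)] -> total=7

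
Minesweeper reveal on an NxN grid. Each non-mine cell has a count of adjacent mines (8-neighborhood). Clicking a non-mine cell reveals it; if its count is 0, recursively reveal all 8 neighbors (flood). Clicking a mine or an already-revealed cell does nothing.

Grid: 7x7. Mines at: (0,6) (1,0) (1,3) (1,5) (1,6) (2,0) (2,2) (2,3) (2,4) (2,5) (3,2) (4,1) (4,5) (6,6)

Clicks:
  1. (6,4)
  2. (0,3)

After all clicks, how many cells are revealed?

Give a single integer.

Answer: 16

Derivation:
Click 1 (6,4) count=0: revealed 15 new [(4,2) (4,3) (4,4) (5,0) (5,1) (5,2) (5,3) (5,4) (5,5) (6,0) (6,1) (6,2) (6,3) (6,4) (6,5)] -> total=15
Click 2 (0,3) count=1: revealed 1 new [(0,3)] -> total=16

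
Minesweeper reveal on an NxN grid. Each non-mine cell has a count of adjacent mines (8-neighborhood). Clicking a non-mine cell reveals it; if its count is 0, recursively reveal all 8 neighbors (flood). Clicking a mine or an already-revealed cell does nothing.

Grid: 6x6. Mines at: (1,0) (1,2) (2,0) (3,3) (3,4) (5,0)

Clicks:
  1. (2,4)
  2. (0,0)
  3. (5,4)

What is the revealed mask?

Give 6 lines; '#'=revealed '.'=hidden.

Answer: #.....
......
....#.
......
.#####
.#####

Derivation:
Click 1 (2,4) count=2: revealed 1 new [(2,4)] -> total=1
Click 2 (0,0) count=1: revealed 1 new [(0,0)] -> total=2
Click 3 (5,4) count=0: revealed 10 new [(4,1) (4,2) (4,3) (4,4) (4,5) (5,1) (5,2) (5,3) (5,4) (5,5)] -> total=12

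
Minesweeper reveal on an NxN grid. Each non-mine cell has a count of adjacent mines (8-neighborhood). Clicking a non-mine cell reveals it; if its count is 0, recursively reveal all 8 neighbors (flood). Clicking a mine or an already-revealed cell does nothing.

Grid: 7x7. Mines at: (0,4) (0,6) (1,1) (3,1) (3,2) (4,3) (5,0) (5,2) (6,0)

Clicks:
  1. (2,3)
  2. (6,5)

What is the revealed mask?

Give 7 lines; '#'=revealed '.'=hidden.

Click 1 (2,3) count=1: revealed 1 new [(2,3)] -> total=1
Click 2 (6,5) count=0: revealed 22 new [(1,3) (1,4) (1,5) (1,6) (2,4) (2,5) (2,6) (3,3) (3,4) (3,5) (3,6) (4,4) (4,5) (4,6) (5,3) (5,4) (5,5) (5,6) (6,3) (6,4) (6,5) (6,6)] -> total=23

Answer: .......
...####
...####
...####
....###
...####
...####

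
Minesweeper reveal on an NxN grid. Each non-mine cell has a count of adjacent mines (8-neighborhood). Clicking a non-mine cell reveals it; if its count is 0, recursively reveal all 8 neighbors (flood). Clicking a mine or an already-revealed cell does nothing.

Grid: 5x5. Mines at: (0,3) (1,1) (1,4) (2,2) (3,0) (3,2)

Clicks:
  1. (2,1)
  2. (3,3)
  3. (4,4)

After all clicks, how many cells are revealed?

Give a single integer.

Answer: 7

Derivation:
Click 1 (2,1) count=4: revealed 1 new [(2,1)] -> total=1
Click 2 (3,3) count=2: revealed 1 new [(3,3)] -> total=2
Click 3 (4,4) count=0: revealed 5 new [(2,3) (2,4) (3,4) (4,3) (4,4)] -> total=7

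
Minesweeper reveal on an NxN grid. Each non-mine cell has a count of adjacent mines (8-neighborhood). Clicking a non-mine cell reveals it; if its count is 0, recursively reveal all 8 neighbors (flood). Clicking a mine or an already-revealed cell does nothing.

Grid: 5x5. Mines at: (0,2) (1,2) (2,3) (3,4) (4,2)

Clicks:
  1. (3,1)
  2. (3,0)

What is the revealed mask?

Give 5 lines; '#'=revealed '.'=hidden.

Answer: ##...
##...
##...
##...
##...

Derivation:
Click 1 (3,1) count=1: revealed 1 new [(3,1)] -> total=1
Click 2 (3,0) count=0: revealed 9 new [(0,0) (0,1) (1,0) (1,1) (2,0) (2,1) (3,0) (4,0) (4,1)] -> total=10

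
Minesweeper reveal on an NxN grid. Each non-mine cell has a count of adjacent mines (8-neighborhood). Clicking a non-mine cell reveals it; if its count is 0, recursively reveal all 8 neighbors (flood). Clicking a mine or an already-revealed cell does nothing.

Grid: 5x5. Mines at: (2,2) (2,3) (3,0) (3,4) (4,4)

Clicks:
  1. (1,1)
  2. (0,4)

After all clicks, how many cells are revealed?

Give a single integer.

Click 1 (1,1) count=1: revealed 1 new [(1,1)] -> total=1
Click 2 (0,4) count=0: revealed 11 new [(0,0) (0,1) (0,2) (0,3) (0,4) (1,0) (1,2) (1,3) (1,4) (2,0) (2,1)] -> total=12

Answer: 12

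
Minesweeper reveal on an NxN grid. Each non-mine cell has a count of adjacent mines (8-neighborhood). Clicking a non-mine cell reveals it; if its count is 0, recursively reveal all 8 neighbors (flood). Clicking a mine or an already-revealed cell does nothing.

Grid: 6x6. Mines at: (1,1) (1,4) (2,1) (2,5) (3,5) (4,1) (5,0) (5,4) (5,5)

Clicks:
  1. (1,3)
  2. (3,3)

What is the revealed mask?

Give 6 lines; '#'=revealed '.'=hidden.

Answer: ......
...#..
..###.
..###.
..###.
......

Derivation:
Click 1 (1,3) count=1: revealed 1 new [(1,3)] -> total=1
Click 2 (3,3) count=0: revealed 9 new [(2,2) (2,3) (2,4) (3,2) (3,3) (3,4) (4,2) (4,3) (4,4)] -> total=10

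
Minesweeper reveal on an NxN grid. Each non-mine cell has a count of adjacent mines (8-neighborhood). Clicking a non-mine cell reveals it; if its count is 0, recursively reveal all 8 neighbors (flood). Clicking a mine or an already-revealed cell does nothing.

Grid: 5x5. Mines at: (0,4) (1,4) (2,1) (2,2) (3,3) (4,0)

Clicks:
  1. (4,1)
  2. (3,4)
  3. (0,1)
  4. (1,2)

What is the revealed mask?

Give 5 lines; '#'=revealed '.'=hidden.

Answer: ####.
####.
.....
....#
.#...

Derivation:
Click 1 (4,1) count=1: revealed 1 new [(4,1)] -> total=1
Click 2 (3,4) count=1: revealed 1 new [(3,4)] -> total=2
Click 3 (0,1) count=0: revealed 8 new [(0,0) (0,1) (0,2) (0,3) (1,0) (1,1) (1,2) (1,3)] -> total=10
Click 4 (1,2) count=2: revealed 0 new [(none)] -> total=10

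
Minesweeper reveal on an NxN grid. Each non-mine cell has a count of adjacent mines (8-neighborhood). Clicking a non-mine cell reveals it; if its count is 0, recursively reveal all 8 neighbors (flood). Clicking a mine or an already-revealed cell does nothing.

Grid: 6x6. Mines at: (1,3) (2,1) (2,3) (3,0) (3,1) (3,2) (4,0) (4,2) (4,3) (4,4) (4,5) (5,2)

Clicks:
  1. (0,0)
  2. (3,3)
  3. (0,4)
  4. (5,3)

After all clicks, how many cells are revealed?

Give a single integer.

Answer: 9

Derivation:
Click 1 (0,0) count=0: revealed 6 new [(0,0) (0,1) (0,2) (1,0) (1,1) (1,2)] -> total=6
Click 2 (3,3) count=5: revealed 1 new [(3,3)] -> total=7
Click 3 (0,4) count=1: revealed 1 new [(0,4)] -> total=8
Click 4 (5,3) count=4: revealed 1 new [(5,3)] -> total=9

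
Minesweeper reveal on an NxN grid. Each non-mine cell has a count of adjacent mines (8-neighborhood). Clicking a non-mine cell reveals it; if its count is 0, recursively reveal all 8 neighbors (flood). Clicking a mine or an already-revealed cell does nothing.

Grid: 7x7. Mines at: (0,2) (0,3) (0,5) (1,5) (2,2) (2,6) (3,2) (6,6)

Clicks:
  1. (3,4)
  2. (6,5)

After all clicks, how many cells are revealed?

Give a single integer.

Click 1 (3,4) count=0: revealed 35 new [(0,0) (0,1) (1,0) (1,1) (2,0) (2,1) (2,3) (2,4) (2,5) (3,0) (3,1) (3,3) (3,4) (3,5) (3,6) (4,0) (4,1) (4,2) (4,3) (4,4) (4,5) (4,6) (5,0) (5,1) (5,2) (5,3) (5,4) (5,5) (5,6) (6,0) (6,1) (6,2) (6,3) (6,4) (6,5)] -> total=35
Click 2 (6,5) count=1: revealed 0 new [(none)] -> total=35

Answer: 35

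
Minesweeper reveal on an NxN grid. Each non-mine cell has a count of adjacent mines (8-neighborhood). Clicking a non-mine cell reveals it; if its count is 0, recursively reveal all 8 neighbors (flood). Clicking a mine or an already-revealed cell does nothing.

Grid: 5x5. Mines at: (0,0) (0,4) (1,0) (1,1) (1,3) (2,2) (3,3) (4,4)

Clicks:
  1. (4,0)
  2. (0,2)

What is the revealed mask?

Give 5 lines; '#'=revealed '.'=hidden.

Answer: ..#..
.....
##...
###..
###..

Derivation:
Click 1 (4,0) count=0: revealed 8 new [(2,0) (2,1) (3,0) (3,1) (3,2) (4,0) (4,1) (4,2)] -> total=8
Click 2 (0,2) count=2: revealed 1 new [(0,2)] -> total=9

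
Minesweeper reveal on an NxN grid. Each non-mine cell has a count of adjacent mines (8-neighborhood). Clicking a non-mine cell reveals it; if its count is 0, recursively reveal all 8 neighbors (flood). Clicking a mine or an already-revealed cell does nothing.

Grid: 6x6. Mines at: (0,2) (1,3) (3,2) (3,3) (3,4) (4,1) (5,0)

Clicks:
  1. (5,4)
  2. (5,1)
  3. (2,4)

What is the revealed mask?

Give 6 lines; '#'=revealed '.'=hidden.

Click 1 (5,4) count=0: revealed 8 new [(4,2) (4,3) (4,4) (4,5) (5,2) (5,3) (5,4) (5,5)] -> total=8
Click 2 (5,1) count=2: revealed 1 new [(5,1)] -> total=9
Click 3 (2,4) count=3: revealed 1 new [(2,4)] -> total=10

Answer: ......
......
....#.
......
..####
.#####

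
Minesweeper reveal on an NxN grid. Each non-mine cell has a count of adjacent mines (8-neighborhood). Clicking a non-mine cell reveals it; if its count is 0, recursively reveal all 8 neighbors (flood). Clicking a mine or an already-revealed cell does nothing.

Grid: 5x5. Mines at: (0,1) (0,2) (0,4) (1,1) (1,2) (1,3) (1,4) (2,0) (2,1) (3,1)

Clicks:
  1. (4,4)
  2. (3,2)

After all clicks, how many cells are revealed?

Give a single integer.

Answer: 9

Derivation:
Click 1 (4,4) count=0: revealed 9 new [(2,2) (2,3) (2,4) (3,2) (3,3) (3,4) (4,2) (4,3) (4,4)] -> total=9
Click 2 (3,2) count=2: revealed 0 new [(none)] -> total=9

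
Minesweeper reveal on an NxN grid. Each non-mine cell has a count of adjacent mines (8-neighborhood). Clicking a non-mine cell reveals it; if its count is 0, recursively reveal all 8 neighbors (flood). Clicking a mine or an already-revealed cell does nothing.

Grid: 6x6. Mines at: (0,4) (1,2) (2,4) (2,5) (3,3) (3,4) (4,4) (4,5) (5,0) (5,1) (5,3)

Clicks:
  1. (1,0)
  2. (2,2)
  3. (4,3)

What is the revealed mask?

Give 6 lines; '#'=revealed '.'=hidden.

Answer: ##....
##....
###...
###...
####..
......

Derivation:
Click 1 (1,0) count=0: revealed 13 new [(0,0) (0,1) (1,0) (1,1) (2,0) (2,1) (2,2) (3,0) (3,1) (3,2) (4,0) (4,1) (4,2)] -> total=13
Click 2 (2,2) count=2: revealed 0 new [(none)] -> total=13
Click 3 (4,3) count=4: revealed 1 new [(4,3)] -> total=14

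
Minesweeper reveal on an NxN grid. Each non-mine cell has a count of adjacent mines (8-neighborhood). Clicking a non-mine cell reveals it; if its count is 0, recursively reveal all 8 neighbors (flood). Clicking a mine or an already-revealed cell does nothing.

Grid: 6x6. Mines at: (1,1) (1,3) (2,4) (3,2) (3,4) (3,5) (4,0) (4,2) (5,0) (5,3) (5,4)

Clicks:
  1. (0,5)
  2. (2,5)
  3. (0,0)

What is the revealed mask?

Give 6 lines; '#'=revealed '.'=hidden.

Answer: #...##
....##
.....#
......
......
......

Derivation:
Click 1 (0,5) count=0: revealed 4 new [(0,4) (0,5) (1,4) (1,5)] -> total=4
Click 2 (2,5) count=3: revealed 1 new [(2,5)] -> total=5
Click 3 (0,0) count=1: revealed 1 new [(0,0)] -> total=6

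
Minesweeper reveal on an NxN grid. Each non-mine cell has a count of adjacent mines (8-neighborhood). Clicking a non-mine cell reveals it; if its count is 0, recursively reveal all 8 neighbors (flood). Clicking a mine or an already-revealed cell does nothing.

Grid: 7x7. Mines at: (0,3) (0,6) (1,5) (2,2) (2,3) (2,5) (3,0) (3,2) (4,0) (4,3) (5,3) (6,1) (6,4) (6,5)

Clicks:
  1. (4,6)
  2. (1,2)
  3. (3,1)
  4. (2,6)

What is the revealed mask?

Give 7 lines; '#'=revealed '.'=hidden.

Answer: .......
..#....
......#
.#..###
....###
....###
.......

Derivation:
Click 1 (4,6) count=0: revealed 9 new [(3,4) (3,5) (3,6) (4,4) (4,5) (4,6) (5,4) (5,5) (5,6)] -> total=9
Click 2 (1,2) count=3: revealed 1 new [(1,2)] -> total=10
Click 3 (3,1) count=4: revealed 1 new [(3,1)] -> total=11
Click 4 (2,6) count=2: revealed 1 new [(2,6)] -> total=12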